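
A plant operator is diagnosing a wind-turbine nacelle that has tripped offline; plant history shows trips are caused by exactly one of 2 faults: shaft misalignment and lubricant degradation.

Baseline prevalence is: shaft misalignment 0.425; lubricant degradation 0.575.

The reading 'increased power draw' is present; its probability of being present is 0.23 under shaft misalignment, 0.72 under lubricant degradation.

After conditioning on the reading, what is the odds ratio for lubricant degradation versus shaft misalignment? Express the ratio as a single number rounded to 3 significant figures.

Posterior odds equal prior odds times the likelihood ratio; only the two competing hypotheses matter.
  lubricant degradation: 0.575 × 0.72 = 0.414
  shaft misalignment: 0.425 × 0.23 = 0.09775
Posterior odds = 0.414 / 0.09775 ≈ 4.24.

4.24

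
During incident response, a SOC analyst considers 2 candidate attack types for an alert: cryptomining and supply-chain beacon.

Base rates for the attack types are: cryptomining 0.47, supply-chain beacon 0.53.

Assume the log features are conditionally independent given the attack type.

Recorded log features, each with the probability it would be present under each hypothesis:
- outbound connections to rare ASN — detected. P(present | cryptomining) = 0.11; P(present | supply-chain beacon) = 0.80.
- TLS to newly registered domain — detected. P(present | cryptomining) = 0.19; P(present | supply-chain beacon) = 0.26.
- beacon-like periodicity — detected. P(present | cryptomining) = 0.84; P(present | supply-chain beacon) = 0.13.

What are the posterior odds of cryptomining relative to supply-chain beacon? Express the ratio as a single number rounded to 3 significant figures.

0.576

Posterior odds equal prior odds times the likelihood ratio; only the two competing hypotheses matter.
  cryptomining: 0.47 × 0.11 × 0.19 × 0.84 = 0.0082513
  supply-chain beacon: 0.53 × 0.80 × 0.26 × 0.13 = 0.014331
Odds(cryptomining : supply-chain beacon) = 0.0082513 / 0.014331 ≈ 0.576.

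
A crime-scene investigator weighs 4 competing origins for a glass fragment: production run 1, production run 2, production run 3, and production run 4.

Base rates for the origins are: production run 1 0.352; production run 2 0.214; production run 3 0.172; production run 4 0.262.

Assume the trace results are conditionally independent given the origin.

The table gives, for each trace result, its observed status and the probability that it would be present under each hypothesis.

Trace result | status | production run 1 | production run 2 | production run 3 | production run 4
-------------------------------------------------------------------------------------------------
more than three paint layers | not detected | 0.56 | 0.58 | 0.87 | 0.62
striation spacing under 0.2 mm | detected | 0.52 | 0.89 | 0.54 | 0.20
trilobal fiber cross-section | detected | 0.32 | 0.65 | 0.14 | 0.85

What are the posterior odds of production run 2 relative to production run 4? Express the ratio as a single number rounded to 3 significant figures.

3.07

Posterior odds equal prior odds times the likelihood ratio; only the two competing hypotheses matter (using 1 − P(present | H) for each absent trace result).
  production run 2: 0.214 × (1 − 0.58) × 0.89 × 0.65 = 0.051996
  production run 4: 0.262 × (1 − 0.62) × 0.20 × 0.85 = 0.016925
Odds(production run 2 : production run 4) = 0.051996 / 0.016925 ≈ 3.07.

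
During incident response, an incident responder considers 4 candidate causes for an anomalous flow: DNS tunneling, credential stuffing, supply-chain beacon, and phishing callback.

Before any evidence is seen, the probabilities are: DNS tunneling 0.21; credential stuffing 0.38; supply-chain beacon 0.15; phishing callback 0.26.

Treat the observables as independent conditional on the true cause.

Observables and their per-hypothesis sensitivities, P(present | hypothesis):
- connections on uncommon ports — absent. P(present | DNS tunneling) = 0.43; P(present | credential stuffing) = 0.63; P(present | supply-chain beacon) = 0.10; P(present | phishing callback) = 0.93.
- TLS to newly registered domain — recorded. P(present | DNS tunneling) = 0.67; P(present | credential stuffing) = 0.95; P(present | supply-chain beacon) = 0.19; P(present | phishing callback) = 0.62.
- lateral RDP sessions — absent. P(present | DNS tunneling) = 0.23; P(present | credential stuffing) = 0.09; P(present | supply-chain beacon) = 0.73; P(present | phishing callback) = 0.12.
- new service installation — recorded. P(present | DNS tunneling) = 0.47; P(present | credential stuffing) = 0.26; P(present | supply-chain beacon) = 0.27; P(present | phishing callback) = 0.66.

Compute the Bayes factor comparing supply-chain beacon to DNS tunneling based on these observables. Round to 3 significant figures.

0.0902

Joint likelihood of the observable pattern under each hypothesis (using 1 − P(present | H) for each absent observable):
  supply-chain beacon: (1 − 0.10) × 0.19 × (1 − 0.73) × 0.27 = 0.012466
  DNS tunneling: (1 − 0.43) × 0.67 × (1 − 0.23) × 0.47 = 0.13821
Bayes factor = 0.012466 / 0.13821 ≈ 0.0902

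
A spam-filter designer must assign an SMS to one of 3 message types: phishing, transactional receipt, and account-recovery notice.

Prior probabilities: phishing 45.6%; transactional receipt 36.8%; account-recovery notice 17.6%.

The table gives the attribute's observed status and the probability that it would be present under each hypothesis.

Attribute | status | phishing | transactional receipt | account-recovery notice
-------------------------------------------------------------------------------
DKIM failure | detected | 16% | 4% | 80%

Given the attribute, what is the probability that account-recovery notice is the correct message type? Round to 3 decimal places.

0.616

By Bayes' rule, the unnormalized weight for each hypothesis is prior × likelihood:
  phishing: 0.456 × 0.16 = 0.07296
  transactional receipt: 0.368 × 0.04 = 0.01472
  account-recovery notice: 0.176 × 0.80 = 0.1408
Normalizing constant Z = 0.07296 + 0.01472 + 0.1408 = 0.22848.
P(account-recovery notice | evidence) = 0.1408 / 0.22848 ≈ 0.616.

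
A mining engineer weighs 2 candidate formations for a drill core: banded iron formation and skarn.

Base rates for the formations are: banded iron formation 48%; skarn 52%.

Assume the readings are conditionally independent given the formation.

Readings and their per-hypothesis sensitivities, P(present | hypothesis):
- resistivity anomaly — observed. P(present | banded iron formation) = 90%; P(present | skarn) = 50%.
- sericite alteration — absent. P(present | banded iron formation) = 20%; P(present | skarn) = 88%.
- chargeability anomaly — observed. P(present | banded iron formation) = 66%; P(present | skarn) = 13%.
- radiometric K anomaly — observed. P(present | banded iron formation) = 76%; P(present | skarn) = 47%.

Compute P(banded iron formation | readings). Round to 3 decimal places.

0.989

By Bayes' rule with conditional independence, the unnormalized weight for each hypothesis is prior × ∏ likelihoods (using 1 − P(present | H) for each absent reading):
  banded iron formation: 0.48 × 0.90 × (1 − 0.20) × 0.66 × 0.76 = 0.17335
  skarn: 0.52 × 0.50 × (1 − 0.88) × 0.13 × 0.47 = 0.0019063
Marginal likelihood of the evidence = 0.17526.
P(banded iron formation | evidence) = 0.17335 / 0.17526 ≈ 0.989.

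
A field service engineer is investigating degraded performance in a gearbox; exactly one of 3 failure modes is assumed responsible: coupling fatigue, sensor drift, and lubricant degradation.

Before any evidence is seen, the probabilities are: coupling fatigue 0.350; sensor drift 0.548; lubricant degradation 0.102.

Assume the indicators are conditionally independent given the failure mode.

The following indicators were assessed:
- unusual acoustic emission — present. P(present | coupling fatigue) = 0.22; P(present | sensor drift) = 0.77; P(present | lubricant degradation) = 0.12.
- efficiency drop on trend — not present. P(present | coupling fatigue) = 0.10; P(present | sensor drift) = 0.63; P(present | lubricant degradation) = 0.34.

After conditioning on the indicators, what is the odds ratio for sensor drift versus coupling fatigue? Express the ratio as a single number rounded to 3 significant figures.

The normalizing constant cancels in an odds ratio, so compute prior × likelihood for the two hypotheses only (using 1 − P(present | H) for each absent indicator):
  sensor drift: 0.548 × 0.77 × (1 − 0.63) = 0.15613
  coupling fatigue: 0.350 × 0.22 × (1 − 0.10) = 0.0693
Odds(sensor drift : coupling fatigue) = 0.15613 / 0.0693 ≈ 2.25.

2.25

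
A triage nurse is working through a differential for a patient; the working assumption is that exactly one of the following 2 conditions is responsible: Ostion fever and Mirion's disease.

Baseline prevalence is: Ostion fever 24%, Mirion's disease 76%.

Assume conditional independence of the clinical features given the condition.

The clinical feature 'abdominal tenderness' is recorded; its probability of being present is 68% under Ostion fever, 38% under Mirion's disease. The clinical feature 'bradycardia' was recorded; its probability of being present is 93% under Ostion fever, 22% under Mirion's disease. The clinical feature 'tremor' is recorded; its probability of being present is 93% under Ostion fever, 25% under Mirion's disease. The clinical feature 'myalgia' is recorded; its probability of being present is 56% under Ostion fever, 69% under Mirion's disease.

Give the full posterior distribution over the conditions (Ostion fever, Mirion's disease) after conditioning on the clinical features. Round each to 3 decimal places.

Multiply each prior by the joint likelihood of the clinical feature pattern:
  Ostion fever: 0.24 × 0.68 × 0.93 × 0.93 × 0.56 = 0.079045
  Mirion's disease: 0.76 × 0.38 × 0.22 × 0.25 × 0.69 = 0.01096
Normalizing constant Z = 0.079045 + 0.01096 = 0.090005.
P(Ostion fever | evidence) = 0.079045 / 0.090005 ≈ 0.878
P(Mirion's disease | evidence) = 0.01096 / 0.090005 ≈ 0.122

0.878, 0.122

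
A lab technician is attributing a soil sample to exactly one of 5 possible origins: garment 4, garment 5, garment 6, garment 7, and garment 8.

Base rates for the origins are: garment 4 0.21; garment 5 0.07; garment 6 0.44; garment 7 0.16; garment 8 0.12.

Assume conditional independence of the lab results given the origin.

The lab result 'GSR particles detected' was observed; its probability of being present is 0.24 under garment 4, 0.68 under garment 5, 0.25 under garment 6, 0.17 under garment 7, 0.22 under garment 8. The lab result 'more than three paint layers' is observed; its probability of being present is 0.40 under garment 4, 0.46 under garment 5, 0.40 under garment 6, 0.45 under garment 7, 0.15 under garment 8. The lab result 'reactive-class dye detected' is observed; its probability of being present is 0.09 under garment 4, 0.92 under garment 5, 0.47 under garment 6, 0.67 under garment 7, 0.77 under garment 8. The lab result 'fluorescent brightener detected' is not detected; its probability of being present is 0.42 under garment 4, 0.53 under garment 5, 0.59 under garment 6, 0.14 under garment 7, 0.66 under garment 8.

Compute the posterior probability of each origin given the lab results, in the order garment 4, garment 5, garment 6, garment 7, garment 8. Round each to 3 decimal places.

Multiply each prior by the joint likelihood of the lab result pattern (using 1 − P(present | H) for each absent lab result):
  garment 4: 0.21 × 0.24 × 0.40 × 0.09 × (1 − 0.42) = 0.0010524
  garment 5: 0.07 × 0.68 × 0.46 × 0.92 × (1 − 0.53) = 0.0094678
  garment 6: 0.44 × 0.25 × 0.40 × 0.47 × (1 − 0.59) = 0.0084788
  garment 7: 0.16 × 0.17 × 0.45 × 0.67 × (1 − 0.14) = 0.0070527
  garment 8: 0.12 × 0.22 × 0.15 × 0.77 × (1 − 0.66) = 0.0010367
Normalizing constant Z = 0.0010524 + 0.0094678 + 0.0084788 + 0.0070527 + 0.0010367 = 0.027088.
P(garment 4 | evidence) = 0.0010524 / 0.027088 ≈ 0.039
P(garment 5 | evidence) = 0.0094678 / 0.027088 ≈ 0.350
P(garment 6 | evidence) = 0.0084788 / 0.027088 ≈ 0.313
P(garment 7 | evidence) = 0.0070527 / 0.027088 ≈ 0.260
P(garment 8 | evidence) = 0.0010367 / 0.027088 ≈ 0.038

0.039, 0.350, 0.313, 0.260, 0.038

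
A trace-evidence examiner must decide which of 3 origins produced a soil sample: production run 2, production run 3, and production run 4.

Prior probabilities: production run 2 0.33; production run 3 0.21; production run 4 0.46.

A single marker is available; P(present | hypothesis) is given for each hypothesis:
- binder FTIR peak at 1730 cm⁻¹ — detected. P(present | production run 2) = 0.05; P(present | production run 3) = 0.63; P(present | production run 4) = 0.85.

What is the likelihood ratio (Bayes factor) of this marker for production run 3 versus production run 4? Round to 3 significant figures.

0.741

Likelihood of this marker under each hypothesis:
  production run 3: 0.63
  production run 4: 0.85
Bayes factor = 0.63 / 0.85 ≈ 0.741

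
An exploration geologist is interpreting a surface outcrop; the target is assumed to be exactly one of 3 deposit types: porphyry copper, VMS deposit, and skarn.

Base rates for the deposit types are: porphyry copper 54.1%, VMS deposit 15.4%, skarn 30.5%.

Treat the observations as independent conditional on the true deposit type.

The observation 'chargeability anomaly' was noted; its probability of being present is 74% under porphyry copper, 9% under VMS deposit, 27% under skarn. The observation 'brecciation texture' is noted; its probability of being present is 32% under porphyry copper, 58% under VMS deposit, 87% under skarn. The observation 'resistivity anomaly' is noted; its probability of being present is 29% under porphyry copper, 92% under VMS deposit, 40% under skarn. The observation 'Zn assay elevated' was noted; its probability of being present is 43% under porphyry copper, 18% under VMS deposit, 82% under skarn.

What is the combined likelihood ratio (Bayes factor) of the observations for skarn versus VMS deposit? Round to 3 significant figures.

The Bayes factor is the ratio of the joint likelihoods of the evidence pattern under the two hypotheses.
  skarn: 0.27 × 0.87 × 0.40 × 0.82 = 0.077047
  VMS deposit: 0.09 × 0.58 × 0.92 × 0.18 = 0.0086443
Bayes factor = 0.077047 / 0.0086443 ≈ 8.91

8.91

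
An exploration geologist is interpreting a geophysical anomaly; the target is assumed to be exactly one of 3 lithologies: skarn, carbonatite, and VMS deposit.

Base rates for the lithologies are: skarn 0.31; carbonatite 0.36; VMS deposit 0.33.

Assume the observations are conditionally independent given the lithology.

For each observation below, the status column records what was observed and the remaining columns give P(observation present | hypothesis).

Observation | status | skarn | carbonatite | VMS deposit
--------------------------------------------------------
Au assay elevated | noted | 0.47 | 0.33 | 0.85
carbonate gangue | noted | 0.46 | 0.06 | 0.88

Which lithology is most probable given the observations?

For each hypothesis, the unnormalized posterior weight is prior × product of the observation likelihoods:
  skarn: 0.31 × 0.47 × 0.46 = 0.067022
  carbonatite: 0.36 × 0.33 × 0.06 = 0.007128
  VMS deposit: 0.33 × 0.85 × 0.88 = 0.24684
The unnormalized weights sum to 0.32099.
P(skarn | evidence) ≈ 0.067022 / 0.32099 ≈ 0.209
P(carbonatite | evidence) ≈ 0.007128 / 0.32099 ≈ 0.022
P(VMS deposit | evidence) ≈ 0.24684 / 0.32099 ≈ 0.769
The largest is 0.769, so VMS deposit is most probable.

VMS deposit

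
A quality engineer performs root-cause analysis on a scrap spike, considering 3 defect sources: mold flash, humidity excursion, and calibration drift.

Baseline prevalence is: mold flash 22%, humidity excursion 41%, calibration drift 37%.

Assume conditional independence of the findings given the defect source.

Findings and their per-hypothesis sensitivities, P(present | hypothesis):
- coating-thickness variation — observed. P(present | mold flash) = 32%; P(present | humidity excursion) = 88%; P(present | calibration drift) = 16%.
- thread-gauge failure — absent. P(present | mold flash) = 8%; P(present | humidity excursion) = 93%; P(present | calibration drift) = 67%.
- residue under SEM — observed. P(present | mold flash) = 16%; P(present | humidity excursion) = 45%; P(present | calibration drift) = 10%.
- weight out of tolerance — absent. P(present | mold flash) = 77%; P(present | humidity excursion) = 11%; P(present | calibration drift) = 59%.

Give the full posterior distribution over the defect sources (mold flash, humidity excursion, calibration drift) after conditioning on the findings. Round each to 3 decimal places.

0.179, 0.761, 0.060

By Bayes' rule with conditional independence, the unnormalized weight for each hypothesis is prior × ∏ likelihoods (using 1 − P(present | H) for each absent finding):
  mold flash: 0.22 × 0.32 × (1 − 0.08) × 0.16 × (1 − 0.77) = 0.0023835
  humidity excursion: 0.41 × 0.88 × (1 − 0.93) × 0.45 × (1 − 0.11) = 0.010115
  calibration drift: 0.37 × 0.16 × (1 − 0.67) × 0.10 × (1 − 0.59) = 0.00080098
The unnormalized weights sum to 0.013299.
P(mold flash | evidence) = 0.0023835 / 0.013299 ≈ 0.179
P(humidity excursion | evidence) = 0.010115 / 0.013299 ≈ 0.761
P(calibration drift | evidence) = 0.00080098 / 0.013299 ≈ 0.060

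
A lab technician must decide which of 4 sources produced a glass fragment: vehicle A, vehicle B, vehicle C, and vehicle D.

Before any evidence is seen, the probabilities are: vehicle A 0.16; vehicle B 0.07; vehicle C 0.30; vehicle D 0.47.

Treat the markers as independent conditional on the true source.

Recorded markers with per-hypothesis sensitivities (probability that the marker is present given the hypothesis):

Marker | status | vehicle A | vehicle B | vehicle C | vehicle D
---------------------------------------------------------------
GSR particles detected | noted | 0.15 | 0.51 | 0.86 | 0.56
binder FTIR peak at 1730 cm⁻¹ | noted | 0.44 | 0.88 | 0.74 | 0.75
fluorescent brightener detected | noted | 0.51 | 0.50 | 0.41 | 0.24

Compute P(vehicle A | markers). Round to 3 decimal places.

0.037

By Bayes' rule with conditional independence, the unnormalized weight for each hypothesis is prior × ∏ likelihoods:
  vehicle A: 0.16 × 0.15 × 0.44 × 0.51 = 0.0053856
  vehicle B: 0.07 × 0.51 × 0.88 × 0.50 = 0.015708
  vehicle C: 0.30 × 0.86 × 0.74 × 0.41 = 0.078277
  vehicle D: 0.47 × 0.56 × 0.75 × 0.24 = 0.047376
Normalizing constant Z = 0.0053856 + 0.015708 + 0.078277 + 0.047376 = 0.14675.
P(vehicle A | evidence) = 0.0053856 / 0.14675 ≈ 0.037.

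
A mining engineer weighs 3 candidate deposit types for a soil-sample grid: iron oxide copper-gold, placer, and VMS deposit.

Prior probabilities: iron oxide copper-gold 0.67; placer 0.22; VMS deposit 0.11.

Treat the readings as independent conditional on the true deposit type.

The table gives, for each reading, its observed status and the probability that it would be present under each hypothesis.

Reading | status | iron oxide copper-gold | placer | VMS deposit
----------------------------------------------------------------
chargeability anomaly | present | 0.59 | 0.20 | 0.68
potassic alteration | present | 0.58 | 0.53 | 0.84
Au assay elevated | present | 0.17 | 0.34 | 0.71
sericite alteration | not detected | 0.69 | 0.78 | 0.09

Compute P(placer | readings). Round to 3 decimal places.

For each hypothesis, the unnormalized posterior weight is prior × product of the reading likelihoods (using 1 − P(present | H) for each absent reading):
  iron oxide copper-gold: 0.67 × 0.59 × 0.58 × 0.17 × (1 − 0.69) = 0.012083
  placer: 0.22 × 0.20 × 0.53 × 0.34 × (1 − 0.78) = 0.0017443
  VMS deposit: 0.11 × 0.68 × 0.84 × 0.71 × (1 − 0.09) = 0.040596
Marginal likelihood of the evidence = 0.054423.
P(placer | evidence) = 0.0017443 / 0.054423 ≈ 0.032.

0.032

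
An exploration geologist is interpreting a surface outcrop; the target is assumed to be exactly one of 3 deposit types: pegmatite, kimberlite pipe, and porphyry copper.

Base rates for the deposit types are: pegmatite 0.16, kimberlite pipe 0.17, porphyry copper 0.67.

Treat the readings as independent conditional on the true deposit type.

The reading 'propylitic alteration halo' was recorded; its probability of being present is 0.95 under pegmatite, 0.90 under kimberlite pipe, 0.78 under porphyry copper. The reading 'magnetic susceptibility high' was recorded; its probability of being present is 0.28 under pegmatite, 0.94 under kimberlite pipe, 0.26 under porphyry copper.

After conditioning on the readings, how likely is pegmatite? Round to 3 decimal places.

For each hypothesis, the unnormalized posterior weight is prior × product of the reading likelihoods:
  pegmatite: 0.16 × 0.95 × 0.28 = 0.04256
  kimberlite pipe: 0.17 × 0.90 × 0.94 = 0.14382
  porphyry copper: 0.67 × 0.78 × 0.26 = 0.13588
Normalizing constant Z = 0.04256 + 0.14382 + 0.13588 = 0.32226.
P(pegmatite | evidence) = 0.04256 / 0.32226 ≈ 0.132.

0.132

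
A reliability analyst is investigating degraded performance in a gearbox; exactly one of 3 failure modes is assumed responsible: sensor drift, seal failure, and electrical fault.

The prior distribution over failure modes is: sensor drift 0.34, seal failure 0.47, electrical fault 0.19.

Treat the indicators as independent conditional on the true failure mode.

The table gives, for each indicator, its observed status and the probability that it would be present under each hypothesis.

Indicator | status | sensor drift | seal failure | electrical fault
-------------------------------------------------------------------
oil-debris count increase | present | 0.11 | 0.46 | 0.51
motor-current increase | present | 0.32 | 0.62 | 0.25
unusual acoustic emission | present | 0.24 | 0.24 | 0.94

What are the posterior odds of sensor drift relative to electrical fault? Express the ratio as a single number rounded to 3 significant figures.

Unnormalized posterior weight (prior times the indicator likelihoods) for each of the two hypotheses:
  sensor drift: 0.34 × 0.11 × 0.32 × 0.24 = 0.0028723
  electrical fault: 0.19 × 0.51 × 0.25 × 0.94 = 0.022772
Odds(sensor drift : electrical fault) = 0.0028723 / 0.022772 ≈ 0.126.

0.126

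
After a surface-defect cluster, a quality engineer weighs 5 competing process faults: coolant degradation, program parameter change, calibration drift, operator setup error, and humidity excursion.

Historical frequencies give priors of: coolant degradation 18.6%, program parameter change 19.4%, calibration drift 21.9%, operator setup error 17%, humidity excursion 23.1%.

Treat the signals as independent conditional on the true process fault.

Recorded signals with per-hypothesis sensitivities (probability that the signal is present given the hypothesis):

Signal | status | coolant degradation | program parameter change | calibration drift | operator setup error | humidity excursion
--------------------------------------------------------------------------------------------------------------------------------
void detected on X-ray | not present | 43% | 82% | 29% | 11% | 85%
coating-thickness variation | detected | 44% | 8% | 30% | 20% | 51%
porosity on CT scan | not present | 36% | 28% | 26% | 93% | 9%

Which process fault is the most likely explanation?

calibration drift

For each hypothesis, the unnormalized posterior weight is prior × product of the signal likelihoods (using 1 − P(present | H) for each absent signal):
  coolant degradation: 0.186 × (1 − 0.43) × 0.44 × (1 − 0.36) = 0.029855
  program parameter change: 0.194 × (1 − 0.82) × 0.08 × (1 − 0.28) = 0.0020114
  calibration drift: 0.219 × (1 − 0.29) × 0.30 × (1 − 0.26) = 0.034519
  operator setup error: 0.170 × (1 − 0.11) × 0.20 × (1 − 0.93) = 0.0021182
  humidity excursion: 0.231 × (1 − 0.85) × 0.51 × (1 − 0.09) = 0.016081
Marginal likelihood of the evidence = 0.084585.
P(coolant degradation | evidence) ≈ 0.029855 / 0.084585 ≈ 0.353
P(program parameter change | evidence) ≈ 0.0020114 / 0.084585 ≈ 0.024
P(calibration drift | evidence) ≈ 0.034519 / 0.084585 ≈ 0.408
P(operator setup error | evidence) ≈ 0.0021182 / 0.084585 ≈ 0.025
P(humidity excursion | evidence) ≈ 0.016081 / 0.084585 ≈ 0.190
The largest is 0.408, so calibration drift is most probable.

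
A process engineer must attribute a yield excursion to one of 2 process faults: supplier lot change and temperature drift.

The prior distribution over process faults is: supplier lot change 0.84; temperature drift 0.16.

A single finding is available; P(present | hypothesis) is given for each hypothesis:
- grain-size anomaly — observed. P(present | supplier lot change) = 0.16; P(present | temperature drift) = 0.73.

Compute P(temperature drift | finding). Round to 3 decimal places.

0.465

By Bayes' rule, the unnormalized weight for each hypothesis is prior × likelihood:
  supplier lot change: 0.84 × 0.16 = 0.1344
  temperature drift: 0.16 × 0.73 = 0.1168
Normalizing constant Z = 0.1344 + 0.1168 = 0.2512.
P(temperature drift | evidence) = 0.1168 / 0.2512 ≈ 0.465.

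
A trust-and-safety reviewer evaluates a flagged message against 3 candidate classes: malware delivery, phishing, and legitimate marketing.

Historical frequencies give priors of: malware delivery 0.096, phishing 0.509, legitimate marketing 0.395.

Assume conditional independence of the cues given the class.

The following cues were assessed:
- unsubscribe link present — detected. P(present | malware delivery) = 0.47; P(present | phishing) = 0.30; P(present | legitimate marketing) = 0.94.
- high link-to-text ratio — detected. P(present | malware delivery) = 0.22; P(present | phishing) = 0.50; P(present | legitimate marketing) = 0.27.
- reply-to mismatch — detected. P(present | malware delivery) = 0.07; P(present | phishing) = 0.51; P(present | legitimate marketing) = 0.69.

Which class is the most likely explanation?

Multiply each prior by the joint likelihood of the cue pattern:
  malware delivery: 0.096 × 0.47 × 0.22 × 0.07 = 0.00069485
  phishing: 0.509 × 0.30 × 0.50 × 0.51 = 0.038939
  legitimate marketing: 0.395 × 0.94 × 0.27 × 0.69 = 0.069173
Marginal likelihood of the evidence = 0.10881.
P(malware delivery | evidence) ≈ 0.00069485 / 0.10881 ≈ 0.006
P(phishing | evidence) ≈ 0.038939 / 0.10881 ≈ 0.358
P(legitimate marketing | evidence) ≈ 0.069173 / 0.10881 ≈ 0.636
The largest is 0.636, so legitimate marketing is most probable.

legitimate marketing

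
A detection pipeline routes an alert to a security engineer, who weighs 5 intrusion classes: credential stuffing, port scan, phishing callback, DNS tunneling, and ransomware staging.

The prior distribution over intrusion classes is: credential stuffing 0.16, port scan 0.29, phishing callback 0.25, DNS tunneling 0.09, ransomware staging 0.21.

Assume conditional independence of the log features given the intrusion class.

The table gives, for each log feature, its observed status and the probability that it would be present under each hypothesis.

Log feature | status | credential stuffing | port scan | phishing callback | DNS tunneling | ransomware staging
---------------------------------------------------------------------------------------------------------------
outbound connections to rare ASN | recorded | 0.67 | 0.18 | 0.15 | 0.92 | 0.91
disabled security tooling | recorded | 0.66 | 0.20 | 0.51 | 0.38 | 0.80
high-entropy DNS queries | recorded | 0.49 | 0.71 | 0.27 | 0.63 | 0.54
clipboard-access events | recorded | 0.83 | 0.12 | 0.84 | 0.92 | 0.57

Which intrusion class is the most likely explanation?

By Bayes' rule with conditional independence, the unnormalized weight for each hypothesis is prior × ∏ likelihoods:
  credential stuffing: 0.16 × 0.67 × 0.66 × 0.49 × 0.83 = 0.028775
  port scan: 0.29 × 0.18 × 0.20 × 0.71 × 0.12 = 0.00088949
  phishing callback: 0.25 × 0.15 × 0.51 × 0.27 × 0.84 = 0.0043375
  DNS tunneling: 0.09 × 0.92 × 0.38 × 0.63 × 0.92 = 0.018237
  ransomware staging: 0.21 × 0.91 × 0.80 × 0.54 × 0.57 = 0.047056
The unnormalized weights sum to 0.099295.
P(credential stuffing | evidence) ≈ 0.028775 / 0.099295 ≈ 0.290
P(port scan | evidence) ≈ 0.00088949 / 0.099295 ≈ 0.009
P(phishing callback | evidence) ≈ 0.0043375 / 0.099295 ≈ 0.044
P(DNS tunneling | evidence) ≈ 0.018237 / 0.099295 ≈ 0.184
P(ransomware staging | evidence) ≈ 0.047056 / 0.099295 ≈ 0.474
The largest is 0.474, so ransomware staging is most probable.

ransomware staging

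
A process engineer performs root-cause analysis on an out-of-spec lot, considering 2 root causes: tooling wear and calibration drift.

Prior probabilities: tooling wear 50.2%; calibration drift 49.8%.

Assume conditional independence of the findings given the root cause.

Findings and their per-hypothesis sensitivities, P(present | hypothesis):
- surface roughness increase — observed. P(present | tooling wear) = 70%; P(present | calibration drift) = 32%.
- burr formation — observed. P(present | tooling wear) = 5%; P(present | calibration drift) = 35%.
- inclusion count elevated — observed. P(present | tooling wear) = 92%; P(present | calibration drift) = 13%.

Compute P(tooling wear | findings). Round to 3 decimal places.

0.690

Multiply each prior by the joint likelihood of the evidence pattern:
  tooling wear: 0.502 × 0.70 × 0.05 × 0.92 = 0.016164
  calibration drift: 0.498 × 0.32 × 0.35 × 0.13 = 0.0072509
The unnormalized weights sum to 0.023415.
P(tooling wear | evidence) = 0.016164 / 0.023415 ≈ 0.690.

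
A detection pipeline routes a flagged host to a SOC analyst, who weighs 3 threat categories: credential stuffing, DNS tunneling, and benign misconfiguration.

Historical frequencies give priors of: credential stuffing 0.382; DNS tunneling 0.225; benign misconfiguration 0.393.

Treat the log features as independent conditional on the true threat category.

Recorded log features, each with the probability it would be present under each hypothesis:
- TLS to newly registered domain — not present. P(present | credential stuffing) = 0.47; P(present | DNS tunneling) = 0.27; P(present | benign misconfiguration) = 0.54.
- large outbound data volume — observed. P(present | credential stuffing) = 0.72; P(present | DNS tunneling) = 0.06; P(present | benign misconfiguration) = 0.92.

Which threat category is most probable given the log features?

benign misconfiguration

By Bayes' rule with conditional independence, the unnormalized weight for each hypothesis is prior × ∏ likelihoods (using 1 − P(present | H) for each absent log feature):
  credential stuffing: 0.382 × (1 − 0.47) × 0.72 = 0.14577
  DNS tunneling: 0.225 × (1 − 0.27) × 0.06 = 0.009855
  benign misconfiguration: 0.393 × (1 − 0.54) × 0.92 = 0.16632
The unnormalized weights sum to 0.32194.
P(credential stuffing | evidence) ≈ 0.14577 / 0.32194 ≈ 0.453
P(DNS tunneling | evidence) ≈ 0.009855 / 0.32194 ≈ 0.031
P(benign misconfiguration | evidence) ≈ 0.16632 / 0.32194 ≈ 0.517
The largest is 0.517, so benign misconfiguration is most probable.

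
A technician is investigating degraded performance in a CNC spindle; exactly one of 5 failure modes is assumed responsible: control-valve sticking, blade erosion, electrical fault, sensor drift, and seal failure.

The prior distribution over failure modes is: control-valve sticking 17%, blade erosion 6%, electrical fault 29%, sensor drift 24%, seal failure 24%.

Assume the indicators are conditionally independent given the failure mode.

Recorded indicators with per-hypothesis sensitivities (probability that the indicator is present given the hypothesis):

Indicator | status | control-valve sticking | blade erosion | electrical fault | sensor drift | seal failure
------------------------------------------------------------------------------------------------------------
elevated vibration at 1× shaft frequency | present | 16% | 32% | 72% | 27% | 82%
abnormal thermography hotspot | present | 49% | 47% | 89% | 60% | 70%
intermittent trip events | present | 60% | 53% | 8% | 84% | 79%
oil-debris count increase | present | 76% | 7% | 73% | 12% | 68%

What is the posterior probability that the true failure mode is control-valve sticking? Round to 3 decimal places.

By Bayes' rule with conditional independence, the unnormalized weight for each hypothesis is prior × ∏ likelihoods:
  control-valve sticking: 0.17 × 0.16 × 0.49 × 0.60 × 0.76 = 0.0060776
  blade erosion: 0.06 × 0.32 × 0.47 × 0.53 × 0.07 = 0.00033479
  electrical fault: 0.29 × 0.72 × 0.89 × 0.08 × 0.73 = 0.010853
  sensor drift: 0.24 × 0.27 × 0.60 × 0.84 × 0.12 = 0.0039191
  seal failure: 0.24 × 0.82 × 0.70 × 0.79 × 0.68 = 0.074005
The unnormalized weights sum to 0.095189.
P(control-valve sticking | evidence) = 0.0060776 / 0.095189 ≈ 0.064.

0.064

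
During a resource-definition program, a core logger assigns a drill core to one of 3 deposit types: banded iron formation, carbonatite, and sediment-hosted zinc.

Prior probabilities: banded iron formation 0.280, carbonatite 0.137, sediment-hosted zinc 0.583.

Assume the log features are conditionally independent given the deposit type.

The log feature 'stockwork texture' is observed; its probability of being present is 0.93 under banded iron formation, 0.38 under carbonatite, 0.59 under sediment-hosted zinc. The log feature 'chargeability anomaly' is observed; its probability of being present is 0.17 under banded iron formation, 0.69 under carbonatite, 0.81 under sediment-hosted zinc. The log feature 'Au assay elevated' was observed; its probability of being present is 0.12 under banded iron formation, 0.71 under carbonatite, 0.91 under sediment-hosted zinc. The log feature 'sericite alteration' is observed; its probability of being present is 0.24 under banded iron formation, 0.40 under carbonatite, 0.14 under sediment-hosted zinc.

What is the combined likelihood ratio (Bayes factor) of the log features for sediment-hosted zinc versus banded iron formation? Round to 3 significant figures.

13.4

Take the product of per-log feature likelihoods under each hypothesis, then divide.
  sediment-hosted zinc: 0.59 × 0.81 × 0.91 × 0.14 = 0.060884
  banded iron formation: 0.93 × 0.17 × 0.12 × 0.24 = 0.0045533
Bayes factor = 0.060884 / 0.0045533 ≈ 13.4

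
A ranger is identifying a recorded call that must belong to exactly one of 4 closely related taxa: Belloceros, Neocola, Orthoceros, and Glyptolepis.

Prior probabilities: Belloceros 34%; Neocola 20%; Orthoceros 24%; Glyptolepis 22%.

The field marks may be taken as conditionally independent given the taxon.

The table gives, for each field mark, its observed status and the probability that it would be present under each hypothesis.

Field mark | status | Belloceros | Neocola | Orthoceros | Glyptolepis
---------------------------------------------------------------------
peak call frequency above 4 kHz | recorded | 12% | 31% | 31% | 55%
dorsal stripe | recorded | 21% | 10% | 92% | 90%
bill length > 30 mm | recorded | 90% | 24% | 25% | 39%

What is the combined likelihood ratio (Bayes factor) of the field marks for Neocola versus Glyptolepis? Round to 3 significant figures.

The Bayes factor is the ratio of the joint likelihoods of the field mark pattern under the two hypotheses.
  Neocola: 0.31 × 0.10 × 0.24 = 0.00744
  Glyptolepis: 0.55 × 0.90 × 0.39 = 0.19305
Bayes factor = 0.00744 / 0.19305 ≈ 0.0385

0.0385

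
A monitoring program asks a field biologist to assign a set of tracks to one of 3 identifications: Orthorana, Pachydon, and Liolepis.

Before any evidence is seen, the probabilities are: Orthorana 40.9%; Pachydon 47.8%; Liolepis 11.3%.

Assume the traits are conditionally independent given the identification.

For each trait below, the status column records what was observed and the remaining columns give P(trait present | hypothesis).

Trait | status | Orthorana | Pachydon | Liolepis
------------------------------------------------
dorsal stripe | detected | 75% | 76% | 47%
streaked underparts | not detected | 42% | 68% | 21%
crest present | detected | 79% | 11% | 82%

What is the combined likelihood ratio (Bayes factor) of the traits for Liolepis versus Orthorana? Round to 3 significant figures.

0.886

Joint likelihood of the trait pattern under each hypothesis (using 1 − P(present | H) for each absent trait):
  Liolepis: 0.47 × (1 − 0.21) × 0.82 = 0.30447
  Orthorana: 0.75 × (1 − 0.42) × 0.79 = 0.34365
Bayes factor = 0.30447 / 0.34365 ≈ 0.886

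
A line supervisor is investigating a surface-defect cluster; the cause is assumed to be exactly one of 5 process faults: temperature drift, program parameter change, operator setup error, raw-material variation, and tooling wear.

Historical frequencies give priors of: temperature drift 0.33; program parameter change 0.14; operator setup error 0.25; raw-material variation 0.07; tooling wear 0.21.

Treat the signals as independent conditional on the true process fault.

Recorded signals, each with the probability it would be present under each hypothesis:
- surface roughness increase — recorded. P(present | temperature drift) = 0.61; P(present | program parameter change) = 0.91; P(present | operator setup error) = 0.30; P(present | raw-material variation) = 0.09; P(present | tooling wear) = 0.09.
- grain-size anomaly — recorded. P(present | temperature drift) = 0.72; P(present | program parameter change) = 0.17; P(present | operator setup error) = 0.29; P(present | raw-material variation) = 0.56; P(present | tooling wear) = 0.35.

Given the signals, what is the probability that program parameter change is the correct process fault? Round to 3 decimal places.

Multiply each prior by the joint likelihood of the signal pattern:
  temperature drift: 0.33 × 0.61 × 0.72 = 0.14494
  program parameter change: 0.14 × 0.91 × 0.17 = 0.021658
  operator setup error: 0.25 × 0.30 × 0.29 = 0.02175
  raw-material variation: 0.07 × 0.09 × 0.56 = 0.003528
  tooling wear: 0.21 × 0.09 × 0.35 = 0.006615
Marginal likelihood of the evidence = 0.19849.
P(program parameter change | evidence) = 0.021658 / 0.19849 ≈ 0.109.

0.109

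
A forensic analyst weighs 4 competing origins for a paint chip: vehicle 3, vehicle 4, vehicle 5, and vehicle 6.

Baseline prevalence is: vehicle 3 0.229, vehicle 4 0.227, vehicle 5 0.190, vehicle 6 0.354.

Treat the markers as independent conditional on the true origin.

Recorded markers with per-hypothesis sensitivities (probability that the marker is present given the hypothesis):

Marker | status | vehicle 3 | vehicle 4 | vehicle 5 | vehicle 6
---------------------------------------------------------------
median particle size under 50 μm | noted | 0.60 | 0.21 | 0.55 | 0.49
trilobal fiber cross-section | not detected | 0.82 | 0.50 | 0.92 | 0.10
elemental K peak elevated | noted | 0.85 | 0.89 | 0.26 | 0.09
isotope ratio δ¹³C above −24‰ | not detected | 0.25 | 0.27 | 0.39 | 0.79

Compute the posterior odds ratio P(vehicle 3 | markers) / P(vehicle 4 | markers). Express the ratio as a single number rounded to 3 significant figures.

Unnormalized posterior weight (prior times the marker likelihoods) for each of the two hypotheses (using 1 − P(present | H) for each absent marker):
  vehicle 3: 0.229 × 0.60 × (1 − 0.82) × 0.85 × (1 − 0.25) = 0.015767
  vehicle 4: 0.227 × 0.21 × (1 − 0.50) × 0.89 × (1 − 0.27) = 0.015486
Odds(vehicle 3 : vehicle 4) = 0.015767 / 0.015486 ≈ 1.02.

1.02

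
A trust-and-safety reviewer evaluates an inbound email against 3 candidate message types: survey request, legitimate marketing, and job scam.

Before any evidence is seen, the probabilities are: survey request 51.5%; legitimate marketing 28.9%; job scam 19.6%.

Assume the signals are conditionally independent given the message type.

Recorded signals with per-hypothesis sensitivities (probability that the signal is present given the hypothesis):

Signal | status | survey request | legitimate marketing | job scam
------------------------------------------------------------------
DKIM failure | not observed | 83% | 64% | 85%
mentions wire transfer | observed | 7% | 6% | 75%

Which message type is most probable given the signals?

By Bayes' rule with conditional independence, the unnormalized weight for each hypothesis is prior × ∏ likelihoods (using 1 − P(present | H) for each absent signal):
  survey request: 0.515 × (1 − 0.83) × 0.07 = 0.0061285
  legitimate marketing: 0.289 × (1 − 0.64) × 0.06 = 0.0062424
  job scam: 0.196 × (1 − 0.85) × 0.75 = 0.02205
Marginal likelihood of the evidence = 0.034421.
P(survey request | evidence) ≈ 0.0061285 / 0.034421 ≈ 0.178
P(legitimate marketing | evidence) ≈ 0.0062424 / 0.034421 ≈ 0.181
P(job scam | evidence) ≈ 0.02205 / 0.034421 ≈ 0.641
The largest is 0.641, so job scam is most probable.

job scam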